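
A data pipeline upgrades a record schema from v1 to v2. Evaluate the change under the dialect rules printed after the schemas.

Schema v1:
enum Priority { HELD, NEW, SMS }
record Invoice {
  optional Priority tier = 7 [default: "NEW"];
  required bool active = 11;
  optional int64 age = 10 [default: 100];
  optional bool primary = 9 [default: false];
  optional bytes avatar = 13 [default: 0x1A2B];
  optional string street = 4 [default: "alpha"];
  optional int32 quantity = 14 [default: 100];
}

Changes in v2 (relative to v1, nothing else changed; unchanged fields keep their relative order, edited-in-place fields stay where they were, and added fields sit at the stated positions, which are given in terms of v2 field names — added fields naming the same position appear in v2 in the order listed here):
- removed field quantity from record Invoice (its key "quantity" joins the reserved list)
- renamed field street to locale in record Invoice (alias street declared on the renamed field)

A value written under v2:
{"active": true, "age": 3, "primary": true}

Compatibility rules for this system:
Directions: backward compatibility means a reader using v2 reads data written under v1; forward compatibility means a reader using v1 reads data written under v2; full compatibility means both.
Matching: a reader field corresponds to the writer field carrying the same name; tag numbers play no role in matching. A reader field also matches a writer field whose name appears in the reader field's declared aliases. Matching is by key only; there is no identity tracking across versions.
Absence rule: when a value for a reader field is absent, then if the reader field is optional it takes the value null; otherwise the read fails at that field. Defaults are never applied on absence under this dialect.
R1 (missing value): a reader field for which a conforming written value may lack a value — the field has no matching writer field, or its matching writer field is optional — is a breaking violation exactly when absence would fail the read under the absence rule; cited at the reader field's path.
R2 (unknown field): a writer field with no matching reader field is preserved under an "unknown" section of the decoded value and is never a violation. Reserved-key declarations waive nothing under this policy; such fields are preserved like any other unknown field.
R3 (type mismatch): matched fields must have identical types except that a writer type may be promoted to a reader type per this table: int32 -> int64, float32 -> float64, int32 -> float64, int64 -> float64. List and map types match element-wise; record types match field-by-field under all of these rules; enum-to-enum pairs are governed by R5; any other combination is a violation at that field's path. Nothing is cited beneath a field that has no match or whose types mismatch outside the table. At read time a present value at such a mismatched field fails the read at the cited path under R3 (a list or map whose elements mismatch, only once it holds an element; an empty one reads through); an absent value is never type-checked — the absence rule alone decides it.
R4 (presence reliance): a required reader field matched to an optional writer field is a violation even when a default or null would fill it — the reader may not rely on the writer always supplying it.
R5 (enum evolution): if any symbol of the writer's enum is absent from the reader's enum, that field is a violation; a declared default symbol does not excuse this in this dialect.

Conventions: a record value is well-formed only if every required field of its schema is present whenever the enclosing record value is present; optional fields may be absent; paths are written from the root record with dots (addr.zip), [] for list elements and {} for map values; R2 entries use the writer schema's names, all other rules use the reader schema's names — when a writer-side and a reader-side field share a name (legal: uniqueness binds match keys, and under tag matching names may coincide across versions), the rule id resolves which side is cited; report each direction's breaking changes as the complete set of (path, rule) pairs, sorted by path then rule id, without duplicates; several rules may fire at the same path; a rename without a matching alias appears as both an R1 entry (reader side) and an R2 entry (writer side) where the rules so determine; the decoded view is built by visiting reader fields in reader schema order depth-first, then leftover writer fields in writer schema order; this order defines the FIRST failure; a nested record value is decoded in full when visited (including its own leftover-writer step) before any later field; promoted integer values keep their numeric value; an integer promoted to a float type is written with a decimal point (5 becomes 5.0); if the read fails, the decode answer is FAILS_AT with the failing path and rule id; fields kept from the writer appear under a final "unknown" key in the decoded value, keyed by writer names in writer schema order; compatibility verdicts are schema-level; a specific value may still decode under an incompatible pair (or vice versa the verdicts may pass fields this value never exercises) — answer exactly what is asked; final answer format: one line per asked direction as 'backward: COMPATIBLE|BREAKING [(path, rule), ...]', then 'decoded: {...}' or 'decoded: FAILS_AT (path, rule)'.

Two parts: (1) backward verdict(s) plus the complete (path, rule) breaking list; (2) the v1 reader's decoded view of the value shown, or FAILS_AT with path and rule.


backward: COMPATIBLE []; decoded: {"tier": null, "active": true, "age": 3, "primary": true, "avatar": null, "street": null, "quantity": null}

arrows below run writer -> reader for Invoice
backward pass over Invoice, reader schema v2, writer schema v1:
  tier: paired with writer tier (Priority -> Priority; writer optional)
  active: paired with writer active (bool -> bool; writer required)
  age: paired with writer age (int64 -> int64; writer optional)
  primary: paired with writer primary (bool -> bool; writer optional)
  avatar: paired with writer avatar (bytes -> bytes; writer optional)
  locale: paired with writer street (string -> string; writer optional)
  writer field quantity has no reader counterpart
  => no violations; backward on Invoice: COMPATIBLE
migrating the Invoice value to v1:
  tier := null (missing; optional => null)
  active := true
  age := 3
  primary := true
  avatar := null (missing; optional => null)
  street := null (missing; optional => null)
  quantity := null (missing; optional => null)
  => decoded: {"tier": null, "active": true, "age": 3, "primary": true, "avatar": null, "street": null, "quantity": null}
the other Invoice changes do not affect what is asked:
  removed field quantity from record Invoice (its key "quantity" joins the reserved list) -> inert for the asked Invoice verdict: nothing fires
  renamed field street to locale in record Invoice (alias street declared on the renamed field) -> inert for the asked Invoice verdict: nothing fires


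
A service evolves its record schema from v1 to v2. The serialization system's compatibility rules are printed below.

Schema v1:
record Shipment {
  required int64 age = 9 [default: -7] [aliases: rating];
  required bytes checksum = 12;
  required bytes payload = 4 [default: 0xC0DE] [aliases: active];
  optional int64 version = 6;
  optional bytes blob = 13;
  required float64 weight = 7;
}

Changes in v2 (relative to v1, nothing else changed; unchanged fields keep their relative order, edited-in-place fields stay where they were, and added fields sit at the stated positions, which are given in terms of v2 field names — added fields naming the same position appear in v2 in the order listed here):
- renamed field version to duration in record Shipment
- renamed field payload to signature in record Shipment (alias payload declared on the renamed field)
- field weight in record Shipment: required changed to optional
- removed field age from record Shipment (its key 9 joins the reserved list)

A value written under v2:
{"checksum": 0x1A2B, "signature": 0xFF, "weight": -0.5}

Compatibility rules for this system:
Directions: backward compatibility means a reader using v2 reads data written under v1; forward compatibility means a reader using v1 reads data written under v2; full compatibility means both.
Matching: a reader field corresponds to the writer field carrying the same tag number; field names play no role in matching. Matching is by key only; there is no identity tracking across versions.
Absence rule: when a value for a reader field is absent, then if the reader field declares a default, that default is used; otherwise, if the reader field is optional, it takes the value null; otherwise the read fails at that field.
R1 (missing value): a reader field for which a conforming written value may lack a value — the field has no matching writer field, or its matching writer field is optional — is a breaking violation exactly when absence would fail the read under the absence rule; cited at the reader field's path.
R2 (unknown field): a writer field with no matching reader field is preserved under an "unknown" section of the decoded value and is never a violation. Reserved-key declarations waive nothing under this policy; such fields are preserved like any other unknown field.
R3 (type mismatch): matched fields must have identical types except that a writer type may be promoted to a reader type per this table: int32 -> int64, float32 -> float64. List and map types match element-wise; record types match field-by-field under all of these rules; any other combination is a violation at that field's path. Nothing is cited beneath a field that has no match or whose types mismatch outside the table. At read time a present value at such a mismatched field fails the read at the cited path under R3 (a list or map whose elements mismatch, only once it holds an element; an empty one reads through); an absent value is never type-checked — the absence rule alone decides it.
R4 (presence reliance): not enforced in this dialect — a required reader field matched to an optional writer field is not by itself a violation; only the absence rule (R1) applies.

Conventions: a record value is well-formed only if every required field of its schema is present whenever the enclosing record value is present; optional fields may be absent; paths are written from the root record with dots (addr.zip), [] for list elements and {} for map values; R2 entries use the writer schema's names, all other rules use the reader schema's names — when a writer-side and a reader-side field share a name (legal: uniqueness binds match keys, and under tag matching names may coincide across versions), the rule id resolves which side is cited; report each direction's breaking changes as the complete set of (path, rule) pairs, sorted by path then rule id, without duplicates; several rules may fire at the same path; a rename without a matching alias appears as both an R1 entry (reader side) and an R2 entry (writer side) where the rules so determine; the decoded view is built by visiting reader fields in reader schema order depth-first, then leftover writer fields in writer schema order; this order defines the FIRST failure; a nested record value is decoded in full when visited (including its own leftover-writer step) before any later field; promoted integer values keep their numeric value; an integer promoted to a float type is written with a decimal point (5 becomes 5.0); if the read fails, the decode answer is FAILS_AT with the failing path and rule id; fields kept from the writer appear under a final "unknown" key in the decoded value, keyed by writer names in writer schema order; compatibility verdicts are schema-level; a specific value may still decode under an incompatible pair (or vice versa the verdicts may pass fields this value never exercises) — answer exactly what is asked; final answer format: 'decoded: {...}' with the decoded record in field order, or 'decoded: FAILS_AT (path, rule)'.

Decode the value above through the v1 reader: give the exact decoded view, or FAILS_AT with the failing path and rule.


arrows below run writer -> reader for Shipment
decode walk for Shipment under reader schema v1:
  age := -7 (no value, default fills)
  checksum := 0x1A2B
  payload := 0xFF (from writer signature)
  version := null (not supplied -> null)
  blob := null (not supplied -> null)
  weight := -0.5
  => decoded: {"age": -7, "checksum": 0x1A2B, "payload": 0xFF, "version": null, "blob": null, "weight": -0.5}
the rest of the Shipment diff is inert for this question:
  renamed field version to duration in record Shipment -> triggers nothing under the printed rules; the Shipment answer is the same either way
  renamed field payload to signature in record Shipment (alias payload declared on the renamed field) -> triggers nothing under the printed rules; the Shipment answer is the same either way
  field weight in record Shipment: required changed to optional -> changes Shipment's schema-level verdicts only — the decode of this value is the same
  removed field age from record Shipment (its key 9 joins the reserved list) -> triggers nothing under the printed rules; the Shipment answer is the same either way

decoded: {"age": -7, "checksum": 0x1A2B, "payload": 0xFF, "version": null, "blob": null, "weight": -0.5}


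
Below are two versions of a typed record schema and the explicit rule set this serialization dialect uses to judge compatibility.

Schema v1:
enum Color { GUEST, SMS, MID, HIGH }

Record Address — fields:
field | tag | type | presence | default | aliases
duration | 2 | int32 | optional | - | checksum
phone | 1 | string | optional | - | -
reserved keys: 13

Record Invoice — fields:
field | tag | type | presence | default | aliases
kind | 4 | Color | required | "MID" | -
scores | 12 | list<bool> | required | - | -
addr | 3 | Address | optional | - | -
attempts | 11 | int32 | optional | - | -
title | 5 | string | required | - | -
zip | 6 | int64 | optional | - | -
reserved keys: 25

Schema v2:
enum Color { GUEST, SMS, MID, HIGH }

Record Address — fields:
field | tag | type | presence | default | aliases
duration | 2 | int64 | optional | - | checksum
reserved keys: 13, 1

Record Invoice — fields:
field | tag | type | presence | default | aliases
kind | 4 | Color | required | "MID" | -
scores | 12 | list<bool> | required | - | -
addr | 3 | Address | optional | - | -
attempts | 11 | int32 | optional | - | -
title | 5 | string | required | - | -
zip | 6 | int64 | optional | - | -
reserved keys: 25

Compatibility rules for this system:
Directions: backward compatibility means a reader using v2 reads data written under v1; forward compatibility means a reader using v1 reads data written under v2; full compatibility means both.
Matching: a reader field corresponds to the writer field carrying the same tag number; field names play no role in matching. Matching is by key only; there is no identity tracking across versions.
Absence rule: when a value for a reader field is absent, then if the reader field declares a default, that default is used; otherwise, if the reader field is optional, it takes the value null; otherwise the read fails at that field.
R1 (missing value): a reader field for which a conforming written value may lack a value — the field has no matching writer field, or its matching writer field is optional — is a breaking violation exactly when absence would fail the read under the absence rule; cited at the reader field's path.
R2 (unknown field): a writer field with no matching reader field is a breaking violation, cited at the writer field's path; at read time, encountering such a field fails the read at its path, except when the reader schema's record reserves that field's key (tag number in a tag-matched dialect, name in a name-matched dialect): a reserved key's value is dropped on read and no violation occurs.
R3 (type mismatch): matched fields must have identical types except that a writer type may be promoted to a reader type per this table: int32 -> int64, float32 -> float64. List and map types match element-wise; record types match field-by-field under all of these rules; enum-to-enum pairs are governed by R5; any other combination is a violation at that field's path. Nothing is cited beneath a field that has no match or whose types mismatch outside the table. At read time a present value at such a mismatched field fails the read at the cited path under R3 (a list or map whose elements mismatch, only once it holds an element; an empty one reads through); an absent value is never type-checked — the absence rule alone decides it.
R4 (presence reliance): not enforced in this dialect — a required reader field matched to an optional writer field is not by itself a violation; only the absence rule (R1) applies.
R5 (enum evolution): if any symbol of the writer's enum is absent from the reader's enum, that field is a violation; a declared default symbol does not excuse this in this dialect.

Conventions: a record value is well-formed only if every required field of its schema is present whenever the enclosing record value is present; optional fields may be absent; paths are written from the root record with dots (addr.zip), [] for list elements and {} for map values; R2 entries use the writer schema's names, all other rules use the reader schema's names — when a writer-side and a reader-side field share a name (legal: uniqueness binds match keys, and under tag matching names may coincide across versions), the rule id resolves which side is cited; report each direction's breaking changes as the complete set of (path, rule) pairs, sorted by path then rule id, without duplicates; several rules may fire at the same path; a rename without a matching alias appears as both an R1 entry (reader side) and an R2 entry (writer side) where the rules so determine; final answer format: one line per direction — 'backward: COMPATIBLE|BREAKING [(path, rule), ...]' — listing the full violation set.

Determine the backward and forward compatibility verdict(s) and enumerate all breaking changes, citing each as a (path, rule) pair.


backward: COMPATIBLE []; forward: BREAKING [(addr.duration, R3)]

in Invoice below, arrows point writer -> reader
backward analysis of Invoice with v2 as reader and v1 as writer:
  kind: paired with writer kind (Color -> Color; writer required)
  scores: paired with writer scores (list<bool> -> list<bool>; writer required)
  addr: paired with writer addr (Address -> Address; writer optional)
  attempts: paired with writer attempts (int32 -> int32; writer optional)
  title: paired with writer title (string -> string; writer required)
  zip: paired with writer zip (int64 -> int64; writer optional)
  addr.duration: paired with writer addr.duration (int32 -> int64; writer optional)
  writer field addr.phone has no reader counterpart
  => backward: COMPATIBLE
forward analysis of Invoice with v1 as reader and v2 as writer:
  kind: paired with writer kind (Color -> Color; writer required)
  scores: paired with writer scores (list<bool> -> list<bool>; writer required)
  addr: paired with writer addr (Address -> Address; writer optional)
  attempts: paired with writer attempts (int32 -> int32; writer optional)
  title: paired with writer title (string -> string; writer required)
  zip: paired with writer zip (int64 -> int64; writer optional)
  addr.duration: paired with writer addr.duration (int64 -> int32; writer optional)
  no writer field matches reader addr.phone
  breaking: (addr.duration, R3)
  => forward verdict for Invoice: BREAKING, 1 violation(s)


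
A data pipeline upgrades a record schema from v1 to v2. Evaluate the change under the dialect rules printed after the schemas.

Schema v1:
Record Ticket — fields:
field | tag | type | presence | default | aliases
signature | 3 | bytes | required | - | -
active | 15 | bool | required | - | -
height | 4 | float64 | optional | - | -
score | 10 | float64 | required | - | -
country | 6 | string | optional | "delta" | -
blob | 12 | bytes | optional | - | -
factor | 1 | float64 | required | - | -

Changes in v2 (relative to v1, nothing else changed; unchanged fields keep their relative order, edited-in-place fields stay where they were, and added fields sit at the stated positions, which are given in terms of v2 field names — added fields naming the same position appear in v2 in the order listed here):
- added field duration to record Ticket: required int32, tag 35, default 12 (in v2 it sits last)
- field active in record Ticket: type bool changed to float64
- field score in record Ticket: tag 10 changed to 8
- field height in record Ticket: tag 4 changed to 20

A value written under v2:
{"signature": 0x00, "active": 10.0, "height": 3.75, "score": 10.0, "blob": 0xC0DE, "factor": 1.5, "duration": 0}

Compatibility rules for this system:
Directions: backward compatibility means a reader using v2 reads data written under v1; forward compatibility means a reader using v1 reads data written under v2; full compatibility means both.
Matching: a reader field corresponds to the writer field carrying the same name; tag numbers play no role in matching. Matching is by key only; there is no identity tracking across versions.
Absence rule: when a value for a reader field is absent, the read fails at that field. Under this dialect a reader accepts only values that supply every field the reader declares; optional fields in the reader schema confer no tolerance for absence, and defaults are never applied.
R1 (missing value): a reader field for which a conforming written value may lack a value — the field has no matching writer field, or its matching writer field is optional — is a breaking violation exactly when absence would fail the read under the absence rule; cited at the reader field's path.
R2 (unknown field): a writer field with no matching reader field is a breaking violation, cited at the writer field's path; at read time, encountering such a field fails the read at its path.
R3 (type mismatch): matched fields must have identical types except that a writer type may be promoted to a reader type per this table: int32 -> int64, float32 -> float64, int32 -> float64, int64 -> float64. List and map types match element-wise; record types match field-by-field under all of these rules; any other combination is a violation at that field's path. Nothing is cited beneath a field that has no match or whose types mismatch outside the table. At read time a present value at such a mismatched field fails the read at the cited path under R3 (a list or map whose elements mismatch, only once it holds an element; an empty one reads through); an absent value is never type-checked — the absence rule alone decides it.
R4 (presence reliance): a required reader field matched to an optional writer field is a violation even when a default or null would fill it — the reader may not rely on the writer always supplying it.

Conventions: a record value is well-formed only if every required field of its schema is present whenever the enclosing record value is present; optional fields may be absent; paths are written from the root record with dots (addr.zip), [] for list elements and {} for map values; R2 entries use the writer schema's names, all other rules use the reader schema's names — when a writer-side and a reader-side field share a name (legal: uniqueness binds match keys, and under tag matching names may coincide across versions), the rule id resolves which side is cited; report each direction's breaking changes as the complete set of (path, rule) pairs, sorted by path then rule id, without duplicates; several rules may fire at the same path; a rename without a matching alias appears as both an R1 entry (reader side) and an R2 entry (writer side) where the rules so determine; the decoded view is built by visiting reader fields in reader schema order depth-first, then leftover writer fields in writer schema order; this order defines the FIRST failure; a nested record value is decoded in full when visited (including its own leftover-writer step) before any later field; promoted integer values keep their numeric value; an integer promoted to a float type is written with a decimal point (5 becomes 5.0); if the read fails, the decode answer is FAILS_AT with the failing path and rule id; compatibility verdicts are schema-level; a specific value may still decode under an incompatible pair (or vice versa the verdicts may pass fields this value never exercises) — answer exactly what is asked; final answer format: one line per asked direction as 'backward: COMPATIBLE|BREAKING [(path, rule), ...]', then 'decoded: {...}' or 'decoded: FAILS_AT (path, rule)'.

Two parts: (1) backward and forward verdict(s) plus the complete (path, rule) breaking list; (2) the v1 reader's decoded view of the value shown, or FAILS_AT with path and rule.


backward: BREAKING [(active, R3), (blob, R1), (country, R1), (duration, R1), (height, R1)]; forward: BREAKING [(active, R3), (blob, R1), (country, R1), (duration, R2), (height, R1)]; decoded: FAILS_AT (active, R3)

each type pair in Ticket: writer, then reader
backward on Ticket — v2 reading data written by v1:
  bytes -> bytes, writer required: signature aligns to signature
  bool -> float64, writer required: active aligns to active
  float64 -> float64, writer optional: height aligns to height
  float64 -> float64, writer required: score aligns to score
  string -> string, writer optional: country aligns to country
  bytes -> bytes, writer optional: blob aligns to blob
  float64 -> float64, writer required: factor aligns to factor
  duration: no writer-side match
  rule R3 violated at active
  rule R1 violated at blob
  rule R1 violated at country
  rule R1 violated at duration
  rule R1 violated at height
  backward on Ticket therefore BREAKING (5)
forward on Ticket — v1 reading data written by v2:
  bytes -> bytes, writer required: signature aligns to signature
  float64 -> bool, writer required: active aligns to active
  float64 -> float64, writer optional: height aligns to height
  float64 -> float64, writer required: score aligns to score
  string -> string, writer optional: country aligns to country
  bytes -> bytes, writer optional: blob aligns to blob
  float64 -> float64, writer required: factor aligns to factor
  leftover writer field: duration
  rule R3 violated at active
  rule R1 violated at blob
  rule R1 violated at country
  rule R2 violated at duration
  rule R1 violated at height
  forward on Ticket therefore BREAKING (5)
decode walk for Ticket under reader schema v1:
  signature := 0x00
  read fails at active under R3
  => FAILS_AT (active, R3)


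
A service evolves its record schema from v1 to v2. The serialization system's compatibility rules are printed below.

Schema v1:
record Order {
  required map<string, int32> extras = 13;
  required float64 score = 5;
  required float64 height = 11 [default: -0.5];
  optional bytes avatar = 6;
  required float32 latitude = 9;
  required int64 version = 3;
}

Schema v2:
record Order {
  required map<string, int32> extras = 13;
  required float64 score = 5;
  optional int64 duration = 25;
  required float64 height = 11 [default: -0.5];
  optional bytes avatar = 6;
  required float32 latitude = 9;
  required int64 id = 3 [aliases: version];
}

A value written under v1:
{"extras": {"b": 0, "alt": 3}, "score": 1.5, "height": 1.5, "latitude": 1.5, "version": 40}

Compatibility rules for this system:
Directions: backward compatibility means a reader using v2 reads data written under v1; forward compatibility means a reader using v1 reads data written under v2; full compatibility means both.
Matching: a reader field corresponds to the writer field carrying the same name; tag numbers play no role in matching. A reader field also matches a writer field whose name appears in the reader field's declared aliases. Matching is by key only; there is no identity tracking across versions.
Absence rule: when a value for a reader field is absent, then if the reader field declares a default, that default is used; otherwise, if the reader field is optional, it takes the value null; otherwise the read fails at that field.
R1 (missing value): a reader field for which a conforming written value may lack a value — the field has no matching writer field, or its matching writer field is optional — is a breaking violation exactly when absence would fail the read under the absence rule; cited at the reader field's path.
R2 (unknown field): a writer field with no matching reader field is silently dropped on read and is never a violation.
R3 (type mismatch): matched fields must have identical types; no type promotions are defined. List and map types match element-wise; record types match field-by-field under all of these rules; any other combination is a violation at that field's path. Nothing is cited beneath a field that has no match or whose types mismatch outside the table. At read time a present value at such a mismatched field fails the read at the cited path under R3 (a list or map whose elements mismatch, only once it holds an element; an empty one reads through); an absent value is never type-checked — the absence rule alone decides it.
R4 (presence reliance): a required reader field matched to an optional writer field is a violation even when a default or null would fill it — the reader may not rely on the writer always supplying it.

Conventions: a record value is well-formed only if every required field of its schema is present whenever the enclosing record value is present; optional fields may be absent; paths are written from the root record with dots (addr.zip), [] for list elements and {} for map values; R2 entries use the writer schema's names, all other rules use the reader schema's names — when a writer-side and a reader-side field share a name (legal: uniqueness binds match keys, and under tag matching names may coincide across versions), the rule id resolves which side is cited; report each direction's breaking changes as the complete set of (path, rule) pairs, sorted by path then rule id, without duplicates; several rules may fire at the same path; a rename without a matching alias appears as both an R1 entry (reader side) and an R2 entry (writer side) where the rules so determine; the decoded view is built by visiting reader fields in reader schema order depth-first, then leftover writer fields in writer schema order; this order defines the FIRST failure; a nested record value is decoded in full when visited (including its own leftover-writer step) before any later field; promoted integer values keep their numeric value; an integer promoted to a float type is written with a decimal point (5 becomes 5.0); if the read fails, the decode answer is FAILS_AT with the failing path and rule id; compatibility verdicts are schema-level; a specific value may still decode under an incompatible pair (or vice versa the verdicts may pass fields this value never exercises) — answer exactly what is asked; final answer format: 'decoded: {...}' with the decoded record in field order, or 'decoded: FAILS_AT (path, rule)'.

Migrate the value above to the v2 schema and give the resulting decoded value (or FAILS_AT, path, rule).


the writer's type comes first in each Order pair
decoding the Order value with the v2 reader:
  extras := {"b": 0, "alt": 3}
  score := 1.5
  duration := null (not supplied -> null)
  height := 1.5
  avatar := null (not supplied -> null)
  latitude := 1.5
  id := 40 (from writer version)
  => decoded: {"extras": {"b": 0, "alt": 3}, "score": 1.5, "duration": null, "height": 1.5, "avatar": null, "latitude": 1.5, "id": 40}

decoded: {"extras": {"b": 0, "alt": 3}, "score": 1.5, "duration": null, "height": 1.5, "avatar": null, "latitude": 1.5, "id": 40}


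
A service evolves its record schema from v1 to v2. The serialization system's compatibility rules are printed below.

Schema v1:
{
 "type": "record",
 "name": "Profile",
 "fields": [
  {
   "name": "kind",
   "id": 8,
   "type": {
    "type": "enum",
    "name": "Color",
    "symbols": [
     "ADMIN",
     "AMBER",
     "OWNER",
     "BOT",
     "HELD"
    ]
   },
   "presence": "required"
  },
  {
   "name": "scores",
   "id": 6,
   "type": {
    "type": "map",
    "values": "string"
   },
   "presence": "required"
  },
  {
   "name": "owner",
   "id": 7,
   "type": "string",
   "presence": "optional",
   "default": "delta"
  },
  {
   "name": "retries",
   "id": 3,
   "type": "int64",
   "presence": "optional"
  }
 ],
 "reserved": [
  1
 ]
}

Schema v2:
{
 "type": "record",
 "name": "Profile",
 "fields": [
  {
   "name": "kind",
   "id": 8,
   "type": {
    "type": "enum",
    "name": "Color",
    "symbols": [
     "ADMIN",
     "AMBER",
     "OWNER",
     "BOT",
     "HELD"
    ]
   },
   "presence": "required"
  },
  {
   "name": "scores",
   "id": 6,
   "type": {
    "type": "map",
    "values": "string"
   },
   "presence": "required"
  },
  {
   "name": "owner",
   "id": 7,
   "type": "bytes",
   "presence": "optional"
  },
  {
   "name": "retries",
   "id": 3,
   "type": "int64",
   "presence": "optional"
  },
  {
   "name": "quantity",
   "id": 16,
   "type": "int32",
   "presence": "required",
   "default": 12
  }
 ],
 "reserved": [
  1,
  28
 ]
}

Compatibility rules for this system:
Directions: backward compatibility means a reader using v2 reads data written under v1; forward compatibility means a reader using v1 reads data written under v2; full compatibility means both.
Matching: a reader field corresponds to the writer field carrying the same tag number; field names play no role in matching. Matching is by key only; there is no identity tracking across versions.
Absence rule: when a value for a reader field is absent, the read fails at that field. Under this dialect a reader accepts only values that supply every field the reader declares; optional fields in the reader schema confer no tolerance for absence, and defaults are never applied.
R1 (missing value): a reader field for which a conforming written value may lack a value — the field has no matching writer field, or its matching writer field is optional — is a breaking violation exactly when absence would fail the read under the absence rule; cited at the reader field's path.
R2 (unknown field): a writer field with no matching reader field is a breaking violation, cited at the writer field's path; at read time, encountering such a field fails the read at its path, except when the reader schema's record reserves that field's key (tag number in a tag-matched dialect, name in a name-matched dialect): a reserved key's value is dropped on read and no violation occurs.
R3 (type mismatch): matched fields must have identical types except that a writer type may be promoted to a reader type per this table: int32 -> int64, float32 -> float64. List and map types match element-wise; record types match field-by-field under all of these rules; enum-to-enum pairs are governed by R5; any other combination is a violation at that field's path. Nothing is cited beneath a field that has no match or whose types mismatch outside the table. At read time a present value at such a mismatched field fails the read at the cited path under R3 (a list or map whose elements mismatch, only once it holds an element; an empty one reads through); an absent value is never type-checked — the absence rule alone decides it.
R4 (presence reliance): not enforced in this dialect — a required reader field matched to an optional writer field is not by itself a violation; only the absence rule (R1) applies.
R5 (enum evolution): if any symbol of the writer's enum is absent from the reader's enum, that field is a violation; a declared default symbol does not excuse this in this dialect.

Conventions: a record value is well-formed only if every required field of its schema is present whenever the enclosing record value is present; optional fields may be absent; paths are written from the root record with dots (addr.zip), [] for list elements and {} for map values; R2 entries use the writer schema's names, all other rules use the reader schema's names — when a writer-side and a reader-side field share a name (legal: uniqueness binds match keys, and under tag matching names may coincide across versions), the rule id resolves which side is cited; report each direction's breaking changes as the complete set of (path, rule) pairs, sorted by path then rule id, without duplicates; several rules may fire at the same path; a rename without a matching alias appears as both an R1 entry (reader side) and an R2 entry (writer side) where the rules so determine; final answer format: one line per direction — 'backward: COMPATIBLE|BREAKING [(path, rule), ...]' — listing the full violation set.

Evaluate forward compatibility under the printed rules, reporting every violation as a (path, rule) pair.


in Profile below, arrows point writer -> reader
forward on Profile — v1 reading data written by v2:
  kind: paired with writer kind (Color -> Color; writer required)
  scores: paired with writer scores (map<string, string> -> map<string, string>; writer required)
  owner: paired with writer owner (bytes -> string; writer optional)
  retries: paired with writer retries (int64 -> int64; writer optional)
  writer quantity: unknown to reader
  violation R1 at owner
  violation R3 at owner
  violation R2 at quantity
  violation R1 at retries
  => forward: BREAKING (4)

forward: BREAKING [(owner, R1), (owner, R3), (quantity, R2), (retries, R1)]


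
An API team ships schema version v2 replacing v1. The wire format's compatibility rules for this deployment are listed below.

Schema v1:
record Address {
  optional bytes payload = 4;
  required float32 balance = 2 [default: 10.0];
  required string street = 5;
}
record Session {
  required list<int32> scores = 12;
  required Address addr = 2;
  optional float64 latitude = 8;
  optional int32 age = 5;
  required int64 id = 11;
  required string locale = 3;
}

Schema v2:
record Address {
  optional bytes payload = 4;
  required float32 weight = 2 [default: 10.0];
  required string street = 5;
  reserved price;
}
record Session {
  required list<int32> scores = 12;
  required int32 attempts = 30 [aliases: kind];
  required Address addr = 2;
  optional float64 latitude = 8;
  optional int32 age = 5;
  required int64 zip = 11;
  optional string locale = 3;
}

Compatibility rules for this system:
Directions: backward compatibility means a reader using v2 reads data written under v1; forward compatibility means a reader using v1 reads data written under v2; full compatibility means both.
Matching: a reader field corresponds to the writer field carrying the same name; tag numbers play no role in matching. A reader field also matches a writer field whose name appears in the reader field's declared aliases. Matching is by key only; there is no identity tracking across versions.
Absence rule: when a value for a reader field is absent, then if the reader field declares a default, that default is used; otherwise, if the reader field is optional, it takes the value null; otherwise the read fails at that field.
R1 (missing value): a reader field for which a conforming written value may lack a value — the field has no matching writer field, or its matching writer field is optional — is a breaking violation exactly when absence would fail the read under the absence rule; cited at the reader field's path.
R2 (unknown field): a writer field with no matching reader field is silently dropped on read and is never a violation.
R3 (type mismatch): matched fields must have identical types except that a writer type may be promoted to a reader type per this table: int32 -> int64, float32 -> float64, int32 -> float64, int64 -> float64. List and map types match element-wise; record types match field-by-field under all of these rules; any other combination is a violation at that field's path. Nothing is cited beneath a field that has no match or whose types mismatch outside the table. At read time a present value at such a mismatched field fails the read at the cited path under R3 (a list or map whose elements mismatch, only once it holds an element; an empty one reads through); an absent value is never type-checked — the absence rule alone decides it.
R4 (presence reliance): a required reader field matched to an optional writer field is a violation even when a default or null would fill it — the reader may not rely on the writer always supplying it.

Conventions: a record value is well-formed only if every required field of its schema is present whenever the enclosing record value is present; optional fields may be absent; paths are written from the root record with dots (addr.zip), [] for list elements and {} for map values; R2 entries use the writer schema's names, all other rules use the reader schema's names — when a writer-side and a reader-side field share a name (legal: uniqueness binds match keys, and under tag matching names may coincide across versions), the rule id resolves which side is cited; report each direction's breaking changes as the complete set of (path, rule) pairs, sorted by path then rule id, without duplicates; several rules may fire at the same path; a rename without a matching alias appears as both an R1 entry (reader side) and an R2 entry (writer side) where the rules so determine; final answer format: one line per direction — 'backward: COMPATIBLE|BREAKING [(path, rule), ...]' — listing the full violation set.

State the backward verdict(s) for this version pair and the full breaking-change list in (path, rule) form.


backward: BREAKING [(attempts, R1), (zip, R1)]

each type pair in Session: writer, then reader
backward pass over Session, reader schema v2, writer schema v1:
  writer required, list<int32> -> list<int32>: reader scores maps from writer scores
  attempts has no writer counterpart
  writer required, Address -> Address: reader addr maps from writer addr
  writer optional, float64 -> float64: reader latitude maps from writer latitude
  writer optional, int32 -> int32: reader age maps from writer age
  zip has no writer counterpart
  writer required, string -> string: reader locale maps from writer locale
  writer id: unknown to reader
  writer optional, bytes -> bytes: reader addr.payload maps from writer addr.payload
  addr.weight has no writer counterpart
  writer required, string -> string: reader addr.street maps from writer addr.street
  writer addr.balance: unknown to reader
  R1 fires at attempts
  R1 fires at zip
  => 2 violation(s): backward is BREAKING for Session
remaining Session differences; none change what is asked:
  field locale in record Session: required changed to optional -> its effect on Session is confined to the forward direction, not asked
  renamed field balance to weight in record Address -> fires no rule on Session, leaving the asked answer as it is
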